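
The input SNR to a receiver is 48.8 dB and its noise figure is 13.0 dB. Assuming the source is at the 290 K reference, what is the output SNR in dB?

35.8 dB

By definition F = SNR_in/SNR_out, so in dB: SNR_out = SNR_in − NF
SNR_out = 48.8 − 13.0 = 35.8 dB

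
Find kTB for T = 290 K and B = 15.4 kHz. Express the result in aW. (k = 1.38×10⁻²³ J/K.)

61.6 aW

P_n = kTB = 1.38×10⁻²³ × 290 × 1.54×10⁴ = 6.16×10⁻¹⁷ W = 61.6 aW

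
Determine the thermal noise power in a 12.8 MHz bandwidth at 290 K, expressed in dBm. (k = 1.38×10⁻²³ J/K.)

P_n = kTB = 1.38×10⁻²³ × 290 × 1.28×10⁷ = 5.12×10⁻¹⁴ W
In dBm: 10 log₁₀(5.12×10⁻¹⁴ / 10⁻³) = −102.9 dBm

−102.9 dBm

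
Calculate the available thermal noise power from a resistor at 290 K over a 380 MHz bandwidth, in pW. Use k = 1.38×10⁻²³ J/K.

1.52 pW

P_n = kTB = 1.38×10⁻²³ × 290 × 3.80×10⁸ = 1.52×10⁻¹² W = 1.52 pW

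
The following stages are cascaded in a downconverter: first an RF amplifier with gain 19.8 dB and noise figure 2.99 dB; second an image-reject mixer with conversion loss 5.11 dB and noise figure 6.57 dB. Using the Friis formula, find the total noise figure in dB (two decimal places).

3.07 dB

Convert to linear (a loss of L dB is a gain of −L dB): F_i = 10^(NF_i/10), G_i = 10^(G_i,dB/10)
  Stage 1: F_1 = 10^(2.99/10) = 1.991, G_1 = 10^(19.8/10) = 95.50
  Stage 2: F_2 = 10^(6.57/10) = 4.539, G_2 = 10^(−5.11/10) = 0.3083
Friis cascade:
  F = 1.991 + (4.539 − 1)/95.50 = 2.028
NF = 10 log₁₀(2.028) = 3.07 dB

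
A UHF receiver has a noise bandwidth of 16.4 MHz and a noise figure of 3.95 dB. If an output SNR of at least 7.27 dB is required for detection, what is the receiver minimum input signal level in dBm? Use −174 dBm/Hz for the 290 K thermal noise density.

−90.6 dBm

Sensitivity = −174 + 10 log₁₀(B) + NF + SNR_min
= −174 + 72.15 + 3.95 + 7.27
= −90.63 dBm → −90.6 dBm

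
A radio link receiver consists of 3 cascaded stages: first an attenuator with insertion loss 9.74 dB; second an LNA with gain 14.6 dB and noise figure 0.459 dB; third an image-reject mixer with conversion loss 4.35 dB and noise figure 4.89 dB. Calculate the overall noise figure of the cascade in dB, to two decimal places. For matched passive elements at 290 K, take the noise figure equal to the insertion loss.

Convert to linear (a loss of L dB is a gain of −L dB): F_i = 10^(NF_i/10), G_i = 10^(G_i,dB/10)
  Stage 1: F_1 = 10^(9.74/10) = 9.419, G_1 = 10^(−9.74/10) = 0.1062
  Stage 2: F_2 = 10^(0.459/10) = 1.111, G_2 = 10^(14.6/10) = 28.84
  Stage 3: F_3 = 10^(4.89/10) = 3.083, G_3 = 10^(−4.35/10) = 0.3673
Friis cascade:
  F = 9.419 + (1.111 − 1)/0.1062 + (3.083 − 1)/3.062 = 11.15
NF = 10 log₁₀(11.15) = 10.47 dB

10.47 dB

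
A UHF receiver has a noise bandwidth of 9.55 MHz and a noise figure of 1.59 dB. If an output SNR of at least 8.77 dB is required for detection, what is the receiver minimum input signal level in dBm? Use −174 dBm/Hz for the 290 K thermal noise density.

Sensitivity = −174 + 10 log₁₀(B) + NF + SNR_min
= −174 + 69.8 + 1.59 + 8.77
= −93.84 dBm → −93.8 dBm

−93.8 dBm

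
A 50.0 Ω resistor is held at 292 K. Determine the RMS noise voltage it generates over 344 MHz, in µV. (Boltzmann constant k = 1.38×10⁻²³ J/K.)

16.7 µV

V_n = √(4kTRB)
4kTRB = 4 × 1.38×10⁻²³ × 292 × 5.00×10¹ × 3.44×10⁸ = 2.77×10⁻¹⁰ V²
V_n = √(2.77×10⁻¹⁰) = 1.67×10⁻⁵ V = 16.7 µV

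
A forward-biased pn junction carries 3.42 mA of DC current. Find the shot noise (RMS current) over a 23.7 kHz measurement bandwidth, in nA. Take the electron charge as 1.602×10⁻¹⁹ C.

5.10 nA

I_n = √(2qI·B)
2qI·B = 2 × 1.602×10⁻¹⁹ × 3.42×10⁻³ × 2.37×10⁴ = 2.60×10⁻¹⁷ A²
I_n = √(2.60×10⁻¹⁷) = 5.10×10⁻⁹ A = 5.10 nA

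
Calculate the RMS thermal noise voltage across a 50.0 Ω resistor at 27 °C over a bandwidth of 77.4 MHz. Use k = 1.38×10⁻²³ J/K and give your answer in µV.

8.01 µV

T = 27 °C + 273.15 = 300.15 K
V_n = √(4kTRB)
4kTRB = 4 × 1.38×10⁻²³ × 300.15 × 5.00×10¹ × 7.74×10⁷ = 6.41×10⁻¹¹ V²
V_n = √(6.41×10⁻¹¹) = 8.01×10⁻⁶ V = 8.01 µV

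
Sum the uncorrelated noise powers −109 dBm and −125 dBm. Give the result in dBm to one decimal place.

Convert to linear, add, convert back:
P₁ = 1.26×10⁻¹⁴ W, P₂ = 3.16×10⁻¹⁶ W
P_tot = 1.29×10⁻¹⁴ W → 10 log₁₀(P_tot / 10⁻³) = −108.9 dBm

−108.9 dBm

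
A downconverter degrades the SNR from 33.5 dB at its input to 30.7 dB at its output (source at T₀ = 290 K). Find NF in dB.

2.8 dB

NF (dB) = SNR_in(dB) − SNR_out(dB) when the source is at T₀
NF = 33.5 − 30.7 = 2.8 dB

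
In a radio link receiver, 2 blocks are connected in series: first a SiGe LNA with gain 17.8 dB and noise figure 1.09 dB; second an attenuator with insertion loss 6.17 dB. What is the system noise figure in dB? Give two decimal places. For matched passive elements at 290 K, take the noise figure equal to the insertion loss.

1.26 dB

Convert to linear (a loss of L dB is a gain of −L dB): F_i = 10^(NF_i/10), G_i = 10^(G_i,dB/10)
  Stage 1: F_1 = 10^(1.09/10) = 1.285, G_1 = 10^(17.8/10) = 60.26
  Stage 2: F_2 = 10^(6.17/10) = 4.140, G_2 = 10^(−6.17/10) = 0.2415
Friis cascade:
  F = 1.285 + (4.140 − 1)/60.26 = 1.337
NF = 10 log₁₀(1.337) = 1.26 dB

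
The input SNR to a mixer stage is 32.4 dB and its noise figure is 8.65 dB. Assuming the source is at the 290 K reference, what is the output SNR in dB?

23.75 dB

By definition F = SNR_in/SNR_out, so in dB: SNR_out = SNR_in − NF
SNR_out = 32.4 − 8.65 = 23.75 dB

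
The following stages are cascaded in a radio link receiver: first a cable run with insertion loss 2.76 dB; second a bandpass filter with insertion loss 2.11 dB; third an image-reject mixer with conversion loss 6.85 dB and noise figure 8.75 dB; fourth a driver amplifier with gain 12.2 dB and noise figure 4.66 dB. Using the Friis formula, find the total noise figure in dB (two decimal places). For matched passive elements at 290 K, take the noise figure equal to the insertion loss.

Convert to linear (a loss of L dB is a gain of −L dB): F_i = 10^(NF_i/10), G_i = 10^(G_i,dB/10)
  Stage 1: F_1 = 10^(2.76/10) = 1.888, G_1 = 10^(−2.76/10) = 0.5297
  Stage 2: F_2 = 10^(2.11/10) = 1.626, G_2 = 10^(−2.11/10) = 0.6152
  Stage 3: F_3 = 10^(8.75/10) = 7.499, G_3 = 10^(−6.85/10) = 0.2065
  Stage 4: F_4 = 10^(4.66/10) = 2.924, G_4 = 10^(12.2/10) = 16.60
Friis cascade:
  F = 1.888 + (1.626 − 1)/0.5297 + (7.499 − 1)/0.3258 + (2.924 − 1)/0.06730 = 51.61
NF = 10 log₁₀(51.61) = 17.13 dB

17.13 dB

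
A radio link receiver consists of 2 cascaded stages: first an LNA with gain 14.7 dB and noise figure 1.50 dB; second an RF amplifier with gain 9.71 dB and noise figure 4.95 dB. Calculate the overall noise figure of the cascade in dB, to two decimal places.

Convert to linear (a loss of L dB is a gain of −L dB): F_i = 10^(NF_i/10), G_i = 10^(G_i,dB/10)
  Stage 1: F_1 = 10^(1.50/10) = 1.413, G_1 = 10^(14.7/10) = 29.51
  Stage 2: F_2 = 10^(4.95/10) = 3.126, G_2 = 10^(9.71/10) = 9.354
Friis cascade:
  F = 1.413 + (3.126 − 1)/29.51 = 1.485
NF = 10 log₁₀(1.485) = 1.72 dB

1.72 dB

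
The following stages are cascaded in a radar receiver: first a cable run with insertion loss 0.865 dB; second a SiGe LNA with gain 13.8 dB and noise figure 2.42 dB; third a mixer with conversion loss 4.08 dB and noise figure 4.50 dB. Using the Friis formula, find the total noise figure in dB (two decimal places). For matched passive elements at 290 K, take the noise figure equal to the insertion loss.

Convert to linear (a loss of L dB is a gain of −L dB): F_i = 10^(NF_i/10), G_i = 10^(G_i,dB/10)
  Stage 1: F_1 = 10^(0.865/10) = 1.220, G_1 = 10^(−0.865/10) = 0.8194
  Stage 2: F_2 = 10^(2.42/10) = 1.746, G_2 = 10^(13.8/10) = 23.99
  Stage 3: F_3 = 10^(4.50/10) = 2.818, G_3 = 10^(−4.08/10) = 0.3908
Friis cascade:
  F = 1.220 + (1.746 − 1)/0.8194 + (2.818 − 1)/19.66 = 2.223
NF = 10 log₁₀(2.223) = 3.47 dB

3.47 dB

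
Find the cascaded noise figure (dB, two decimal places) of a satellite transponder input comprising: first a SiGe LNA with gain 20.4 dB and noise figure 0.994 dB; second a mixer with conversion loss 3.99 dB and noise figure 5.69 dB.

1.08 dB

Convert to linear (a loss of L dB is a gain of −L dB): F_i = 10^(NF_i/10), G_i = 10^(G_i,dB/10)
  Stage 1: F_1 = 10^(0.994/10) = 1.257, G_1 = 10^(20.4/10) = 109.6
  Stage 2: F_2 = 10^(5.69/10) = 3.707, G_2 = 10^(−3.99/10) = 0.3990
Friis cascade:
  F = 1.257 + (3.707 − 1)/109.6 = 1.282
NF = 10 log₁₀(1.282) = 1.08 dB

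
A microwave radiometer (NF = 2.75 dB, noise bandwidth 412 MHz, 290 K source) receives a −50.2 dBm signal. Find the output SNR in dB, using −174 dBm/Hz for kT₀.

34.9 dB

Noise floor: N = −174 + 10 log₁₀(B) + NF
10 log₁₀(4.12×10⁸) = 86.15 dB
N = −174 + 86.15 + 2.75 = −85.10 dBm
SNR = P_sig − N = −50.2 − (−85.10) = 34.90 dB → 34.9 dB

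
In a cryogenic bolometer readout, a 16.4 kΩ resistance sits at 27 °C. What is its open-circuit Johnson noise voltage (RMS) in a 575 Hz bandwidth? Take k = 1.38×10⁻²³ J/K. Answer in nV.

395 nV

T = 27 °C + 273.15 = 300.15 K
V_n = √(4kTRB)
4kTRB = 4 × 1.38×10⁻²³ × 300.15 × 1.64×10⁴ × 5.75×10² = 1.56×10⁻¹³ V²
V_n = √(1.56×10⁻¹³) = 3.95×10⁻⁷ V = 395 nV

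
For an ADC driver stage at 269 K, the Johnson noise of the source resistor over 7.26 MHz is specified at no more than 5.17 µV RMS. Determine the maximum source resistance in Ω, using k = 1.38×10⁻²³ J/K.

248 Ω

Johnson–Nyquist: V_n = √(4kTRB) ⇒ R = V_n² / (4kTB)
4kTB = 4 × 1.38×10⁻²³ × 269 × 7.26×10⁶ = 1.08×10⁻¹³
R = (5.17×10⁻⁶)² / 1.08×10⁻¹³ = 2.48×10² Ω = 248 Ω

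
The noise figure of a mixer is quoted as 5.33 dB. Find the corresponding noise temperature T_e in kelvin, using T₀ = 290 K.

699 K

F = 10^(5.33/10) = 3.41193
T_e = (F − 1)·T₀ = (3.41193 − 1) × 290 = 699 K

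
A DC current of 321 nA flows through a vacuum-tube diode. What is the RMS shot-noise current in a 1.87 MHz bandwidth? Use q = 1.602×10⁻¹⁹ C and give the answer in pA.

439 pA

I_n = √(2qI·B)
2qI·B = 2 × 1.602×10⁻¹⁹ × 3.21×10⁻⁷ × 1.87×10⁶ = 1.92×10⁻¹⁹ A²
I_n = √(1.92×10⁻¹⁹) = 4.39×10⁻¹⁰ A = 439 pA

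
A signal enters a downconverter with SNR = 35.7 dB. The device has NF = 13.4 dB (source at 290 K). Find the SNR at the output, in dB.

By definition F = SNR_in/SNR_out, so in dB: SNR_out = SNR_in − NF
SNR_out = 35.7 − 13.4 = 22.3 dB

22.3 dB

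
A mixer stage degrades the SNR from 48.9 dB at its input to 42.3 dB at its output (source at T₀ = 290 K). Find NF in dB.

NF (dB) = SNR_in(dB) − SNR_out(dB) when the source is at T₀
NF = 48.9 − 42.3 = 6.6 dB

6.6 dB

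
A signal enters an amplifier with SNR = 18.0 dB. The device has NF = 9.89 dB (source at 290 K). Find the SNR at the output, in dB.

8.11 dB

By definition F = SNR_in/SNR_out, so in dB: SNR_out = SNR_in − NF
SNR_out = 18.0 − 9.89 = 8.11 dB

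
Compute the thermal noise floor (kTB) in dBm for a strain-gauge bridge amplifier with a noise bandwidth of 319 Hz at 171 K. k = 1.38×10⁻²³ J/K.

P_n = kTB = 1.38×10⁻²³ × 171 × 3.19×10² = 7.53×10⁻¹⁹ W
In dBm: 10 log₁₀(7.53×10⁻¹⁹ / 10⁻³) = −151.2 dBm

−151.2 dBm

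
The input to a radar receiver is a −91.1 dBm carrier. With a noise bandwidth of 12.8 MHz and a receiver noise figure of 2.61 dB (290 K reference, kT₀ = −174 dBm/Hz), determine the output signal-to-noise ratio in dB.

Noise floor: N = −174 + 10 log₁₀(B) + NF
10 log₁₀(1.28×10⁷) = 71.07 dB
N = −174 + 71.07 + 2.61 = −100.32 dBm
SNR = P_sig − N = −91.1 − (−100.32) = 9.22 dB → 9.2 dB

9.2 dB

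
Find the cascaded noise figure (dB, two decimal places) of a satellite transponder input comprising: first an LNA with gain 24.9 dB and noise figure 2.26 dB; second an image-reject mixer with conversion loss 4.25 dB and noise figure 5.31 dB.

Convert to linear (a loss of L dB is a gain of −L dB): F_i = 10^(NF_i/10), G_i = 10^(G_i,dB/10)
  Stage 1: F_1 = 10^(2.26/10) = 1.683, G_1 = 10^(24.9/10) = 309.0
  Stage 2: F_2 = 10^(5.31/10) = 3.396, G_2 = 10^(−4.25/10) = 0.3758
Friis cascade:
  F = 1.683 + (3.396 − 1)/309.0 = 1.690
NF = 10 log₁₀(1.690) = 2.28 dB

2.28 dB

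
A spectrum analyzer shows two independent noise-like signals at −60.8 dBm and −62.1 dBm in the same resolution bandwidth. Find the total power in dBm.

Convert to linear, add, convert back:
P₁ = 8.32×10⁻¹⁰ W, P₂ = 6.17×10⁻¹⁰ W
P_tot = 1.45×10⁻⁹ W → 10 log₁₀(P_tot / 10⁻³) = −58.4 dBm

−58.4 dBm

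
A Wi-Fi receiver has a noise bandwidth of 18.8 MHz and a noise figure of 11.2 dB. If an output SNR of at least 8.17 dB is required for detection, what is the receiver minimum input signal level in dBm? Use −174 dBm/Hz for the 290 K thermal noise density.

−81.9 dBm

Sensitivity = −174 + 10 log₁₀(B) + NF + SNR_min
= −174 + 72.74 + 11.2 + 8.17
= −81.89 dBm → −81.9 dBm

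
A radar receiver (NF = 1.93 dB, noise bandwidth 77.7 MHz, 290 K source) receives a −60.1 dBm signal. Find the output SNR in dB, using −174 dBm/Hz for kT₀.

33.1 dB

Noise floor: N = −174 + 10 log₁₀(B) + NF
10 log₁₀(7.77×10⁷) = 78.9 dB
N = −174 + 78.9 + 1.93 = −93.17 dBm
SNR = P_sig − N = −60.1 − (−93.17) = 33.07 dB → 33.1 dB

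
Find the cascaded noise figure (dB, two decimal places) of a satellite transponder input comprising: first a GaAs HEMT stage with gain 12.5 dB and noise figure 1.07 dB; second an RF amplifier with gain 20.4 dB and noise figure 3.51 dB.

1.30 dB

Convert to linear (a loss of L dB is a gain of −L dB): F_i = 10^(NF_i/10), G_i = 10^(G_i,dB/10)
  Stage 1: F_1 = 10^(1.07/10) = 1.279, G_1 = 10^(12.5/10) = 17.78
  Stage 2: F_2 = 10^(3.51/10) = 2.244, G_2 = 10^(20.4/10) = 109.6
Friis cascade:
  F = 1.279 + (2.244 − 1)/17.78 = 1.349
NF = 10 log₁₀(1.349) = 1.30 dB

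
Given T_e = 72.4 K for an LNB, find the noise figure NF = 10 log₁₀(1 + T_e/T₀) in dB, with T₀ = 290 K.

0.968 dB

F = 1 + T_e/T₀ = 1 + 72.4/290 = 1.24966
NF = 10 log₁₀(1.24966) = 0.968 dB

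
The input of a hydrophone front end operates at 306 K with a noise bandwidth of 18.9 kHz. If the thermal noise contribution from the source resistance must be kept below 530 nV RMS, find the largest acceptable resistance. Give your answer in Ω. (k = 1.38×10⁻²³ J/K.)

Johnson–Nyquist: V_n = √(4kTRB) ⇒ R = V_n² / (4kTB)
4kTB = 4 × 1.38×10⁻²³ × 306 × 1.89×10⁴ = 3.19×10⁻¹⁶
R = (5.30×10⁻⁷)² / 3.19×10⁻¹⁶ = 8.80×10² Ω = 880 Ω

880 Ω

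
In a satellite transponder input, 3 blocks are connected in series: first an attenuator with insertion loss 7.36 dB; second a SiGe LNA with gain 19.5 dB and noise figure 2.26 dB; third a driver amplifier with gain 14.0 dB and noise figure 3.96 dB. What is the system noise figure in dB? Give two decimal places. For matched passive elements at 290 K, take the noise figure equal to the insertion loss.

Convert to linear (a loss of L dB is a gain of −L dB): F_i = 10^(NF_i/10), G_i = 10^(G_i,dB/10)
  Stage 1: F_1 = 10^(7.36/10) = 5.445, G_1 = 10^(−7.36/10) = 0.1837
  Stage 2: F_2 = 10^(2.26/10) = 1.683, G_2 = 10^(19.5/10) = 89.13
  Stage 3: F_3 = 10^(3.96/10) = 2.489, G_3 = 10^(14.0/10) = 25.12
Friis cascade:
  F = 5.445 + (1.683 − 1)/0.1837 + (2.489 − 1)/16.37 = 9.253
NF = 10 log₁₀(9.253) = 9.66 dB

9.66 dB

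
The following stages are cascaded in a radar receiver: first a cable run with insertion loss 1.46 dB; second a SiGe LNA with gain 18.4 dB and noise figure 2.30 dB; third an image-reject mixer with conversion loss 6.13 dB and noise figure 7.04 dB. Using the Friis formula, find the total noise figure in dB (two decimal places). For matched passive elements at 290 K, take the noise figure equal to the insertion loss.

3.91 dB

Convert to linear (a loss of L dB is a gain of −L dB): F_i = 10^(NF_i/10), G_i = 10^(G_i,dB/10)
  Stage 1: F_1 = 10^(1.46/10) = 1.400, G_1 = 10^(−1.46/10) = 0.7145
  Stage 2: F_2 = 10^(2.30/10) = 1.698, G_2 = 10^(18.4/10) = 69.18
  Stage 3: F_3 = 10^(7.04/10) = 5.058, G_3 = 10^(−6.13/10) = 0.2438
Friis cascade:
  F = 1.400 + (1.698 − 1)/0.7145 + (5.058 − 1)/49.43 = 2.459
NF = 10 log₁₀(2.459) = 3.91 dB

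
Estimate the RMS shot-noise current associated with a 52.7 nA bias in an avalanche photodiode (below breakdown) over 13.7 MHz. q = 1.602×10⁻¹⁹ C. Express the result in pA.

481 pA

I_n = √(2qI·B)
2qI·B = 2 × 1.602×10⁻¹⁹ × 5.27×10⁻⁸ × 1.37×10⁷ = 2.31×10⁻¹⁹ A²
I_n = √(2.31×10⁻¹⁹) = 4.81×10⁻¹⁰ A = 481 pA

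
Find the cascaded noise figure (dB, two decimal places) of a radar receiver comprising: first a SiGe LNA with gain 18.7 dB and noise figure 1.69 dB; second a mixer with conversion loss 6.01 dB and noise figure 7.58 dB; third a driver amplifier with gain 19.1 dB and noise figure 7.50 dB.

Convert to linear (a loss of L dB is a gain of −L dB): F_i = 10^(NF_i/10), G_i = 10^(G_i,dB/10)
  Stage 1: F_1 = 10^(1.69/10) = 1.476, G_1 = 10^(18.7/10) = 74.13
  Stage 2: F_2 = 10^(7.58/10) = 5.728, G_2 = 10^(−6.01/10) = 0.2506
  Stage 3: F_3 = 10^(7.50/10) = 5.623, G_3 = 10^(19.1/10) = 81.28
Friis cascade:
  F = 1.476 + (5.728 − 1)/74.13 + (5.623 − 1)/18.58 = 1.788
NF = 10 log₁₀(1.788) = 2.52 dB

2.52 dB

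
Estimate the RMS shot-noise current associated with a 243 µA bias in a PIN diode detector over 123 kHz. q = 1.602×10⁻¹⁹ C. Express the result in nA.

3.09 nA

I_n = √(2qI·B)
2qI·B = 2 × 1.602×10⁻¹⁹ × 2.43×10⁻⁴ × 1.23×10⁵ = 9.58×10⁻¹⁸ A²
I_n = √(9.58×10⁻¹⁸) = 3.09×10⁻⁹ A = 3.09 nA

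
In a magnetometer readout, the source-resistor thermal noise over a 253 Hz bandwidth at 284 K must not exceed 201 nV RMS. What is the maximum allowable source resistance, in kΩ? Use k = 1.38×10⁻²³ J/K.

10.2 kΩ

Johnson–Nyquist: V_n = √(4kTRB) ⇒ R = V_n² / (4kTB)
4kTB = 4 × 1.38×10⁻²³ × 284 × 2.53×10² = 3.97×10⁻¹⁸
R = (2.01×10⁻⁷)² / 3.97×10⁻¹⁸ = 1.02×10⁴ Ω = 10.2 kΩ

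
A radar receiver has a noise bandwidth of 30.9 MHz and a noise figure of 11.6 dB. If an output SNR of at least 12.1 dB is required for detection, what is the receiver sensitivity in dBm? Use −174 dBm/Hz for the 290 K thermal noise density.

−75.4 dBm

Sensitivity = −174 + 10 log₁₀(B) + NF + SNR_min
= −174 + 74.9 + 11.6 + 12.1
= −75.4 dBm → −75.4 dBm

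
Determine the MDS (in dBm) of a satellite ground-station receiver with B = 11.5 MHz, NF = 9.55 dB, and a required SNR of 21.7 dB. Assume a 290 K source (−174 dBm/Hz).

Sensitivity = −174 + 10 log₁₀(B) + NF + SNR_min
= −174 + 70.61 + 9.55 + 21.7
= −72.14 dBm → −72.1 dBm

−72.1 dBm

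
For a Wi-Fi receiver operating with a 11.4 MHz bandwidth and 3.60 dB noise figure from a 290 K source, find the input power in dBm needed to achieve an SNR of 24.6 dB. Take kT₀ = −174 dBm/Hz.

−75.2 dBm

Sensitivity = −174 + 10 log₁₀(B) + NF + SNR_min
= −174 + 70.57 + 3.60 + 24.6
= −75.23 dBm → −75.2 dBm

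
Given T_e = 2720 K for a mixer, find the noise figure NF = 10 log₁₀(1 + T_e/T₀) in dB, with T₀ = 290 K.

10.16 dB

F = 1 + T_e/T₀ = 1 + 2720/290 = 10.3793
NF = 10 log₁₀(10.3793) = 10.16 dB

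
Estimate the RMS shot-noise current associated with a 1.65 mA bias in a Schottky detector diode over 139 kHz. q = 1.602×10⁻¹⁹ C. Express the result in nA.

8.57 nA

I_n = √(2qI·B)
2qI·B = 2 × 1.602×10⁻¹⁹ × 1.65×10⁻³ × 1.39×10⁵ = 7.35×10⁻¹⁷ A²
I_n = √(7.35×10⁻¹⁷) = 8.57×10⁻⁹ A = 8.57 nA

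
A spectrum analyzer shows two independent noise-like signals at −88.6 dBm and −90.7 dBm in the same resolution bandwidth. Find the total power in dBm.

−86.5 dBm

Convert to linear, add, convert back:
P₁ = 1.38×10⁻¹² W, P₂ = 8.51×10⁻¹³ W
P_tot = 2.23×10⁻¹² W → 10 log₁₀(P_tot / 10⁻³) = −86.5 dBm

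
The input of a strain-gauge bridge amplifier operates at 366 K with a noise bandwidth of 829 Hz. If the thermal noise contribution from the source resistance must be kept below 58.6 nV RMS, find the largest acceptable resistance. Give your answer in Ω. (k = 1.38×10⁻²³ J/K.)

Johnson–Nyquist: V_n = √(4kTRB) ⇒ R = V_n² / (4kTB)
4kTB = 4 × 1.38×10⁻²³ × 366 × 8.29×10² = 1.67×10⁻¹⁷
R = (5.86×10⁻⁸)² / 1.67×10⁻¹⁷ = 2.05×10² Ω = 205 Ω

205 Ω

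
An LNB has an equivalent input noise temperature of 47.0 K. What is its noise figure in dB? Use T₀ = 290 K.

F = 1 + T_e/T₀ = 1 + 47.0/290 = 1.16207
NF = 10 log₁₀(1.16207) = 0.652 dB

0.652 dB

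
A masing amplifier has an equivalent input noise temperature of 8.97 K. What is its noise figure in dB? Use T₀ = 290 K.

0.132 dB

F = 1 + T_e/T₀ = 1 + 8.97/290 = 1.03093
NF = 10 log₁₀(1.03093) = 0.132 dB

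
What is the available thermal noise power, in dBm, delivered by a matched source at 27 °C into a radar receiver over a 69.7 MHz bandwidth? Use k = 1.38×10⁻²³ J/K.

−95.4 dBm

T = 27 °C + 273.15 = 300.15 K
P_n = kTB = 1.38×10⁻²³ × 300.15 × 6.97×10⁷ = 2.89×10⁻¹³ W
In dBm: 10 log₁₀(2.89×10⁻¹³ / 10⁻³) = −95.4 dBm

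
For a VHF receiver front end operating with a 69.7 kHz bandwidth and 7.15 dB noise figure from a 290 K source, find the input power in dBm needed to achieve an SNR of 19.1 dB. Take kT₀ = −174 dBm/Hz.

−99.3 dBm

Sensitivity = −174 + 10 log₁₀(B) + NF + SNR_min
= −174 + 48.43 + 7.15 + 19.1
= −99.32 dBm → −99.3 dBm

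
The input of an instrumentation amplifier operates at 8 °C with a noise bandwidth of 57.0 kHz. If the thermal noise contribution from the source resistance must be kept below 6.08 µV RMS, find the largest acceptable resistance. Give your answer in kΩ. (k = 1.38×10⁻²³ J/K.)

T = 8 °C + 273.15 = 281.15 K
Johnson–Nyquist: V_n = √(4kTRB) ⇒ R = V_n² / (4kTB)
4kTB = 4 × 1.38×10⁻²³ × 281.15 × 5.70×10⁴ = 8.85×10⁻¹⁶
R = (6.08×10⁻⁶)² / 8.85×10⁻¹⁶ = 4.18×10⁴ Ω = 41.8 kΩ

41.8 kΩ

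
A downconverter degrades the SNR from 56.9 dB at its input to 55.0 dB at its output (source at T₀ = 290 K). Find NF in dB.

NF (dB) = SNR_in(dB) − SNR_out(dB) when the source is at T₀
NF = 56.9 − 55.0 = 1.9 dB

1.9 dB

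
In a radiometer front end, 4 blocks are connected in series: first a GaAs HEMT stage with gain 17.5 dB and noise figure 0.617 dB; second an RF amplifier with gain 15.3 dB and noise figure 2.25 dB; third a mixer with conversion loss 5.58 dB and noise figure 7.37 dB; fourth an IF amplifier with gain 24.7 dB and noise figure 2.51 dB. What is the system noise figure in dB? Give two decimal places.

Convert to linear (a loss of L dB is a gain of −L dB): F_i = 10^(NF_i/10), G_i = 10^(G_i,dB/10)
  Stage 1: F_1 = 10^(0.617/10) = 1.153, G_1 = 10^(17.5/10) = 56.23
  Stage 2: F_2 = 10^(2.25/10) = 1.679, G_2 = 10^(15.3/10) = 33.88
  Stage 3: F_3 = 10^(7.37/10) = 5.458, G_3 = 10^(−5.58/10) = 0.2767
  Stage 4: F_4 = 10^(2.51/10) = 1.782, G_4 = 10^(24.7/10) = 295.1
Friis cascade:
  F = 1.153 + (1.679 − 1)/56.23 + (5.458 − 1)/1905 + (1.782 − 1)/527.2 = 1.169
NF = 10 log₁₀(1.169) = 0.68 dB

0.68 dB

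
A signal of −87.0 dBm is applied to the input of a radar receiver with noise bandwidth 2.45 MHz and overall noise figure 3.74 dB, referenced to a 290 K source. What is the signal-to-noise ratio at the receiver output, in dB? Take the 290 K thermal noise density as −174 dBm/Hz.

19.4 dB

Noise floor: N = −174 + 10 log₁₀(B) + NF
10 log₁₀(2.45×10⁶) = 63.89 dB
N = −174 + 63.89 + 3.74 = −106.37 dBm
SNR = P_sig − N = −87.0 − (−106.37) = 19.37 dB → 19.4 dB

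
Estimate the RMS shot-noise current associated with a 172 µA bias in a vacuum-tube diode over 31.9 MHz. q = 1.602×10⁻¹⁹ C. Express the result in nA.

41.9 nA

I_n = √(2qI·B)
2qI·B = 2 × 1.602×10⁻¹⁹ × 1.72×10⁻⁴ × 3.19×10⁷ = 1.76×10⁻¹⁵ A²
I_n = √(1.76×10⁻¹⁵) = 4.19×10⁻⁸ A = 41.9 nA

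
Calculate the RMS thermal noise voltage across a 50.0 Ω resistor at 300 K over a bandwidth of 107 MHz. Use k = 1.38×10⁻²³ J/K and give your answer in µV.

9.41 µV

V_n = √(4kTRB)
4kTRB = 4 × 1.38×10⁻²³ × 300 × 5.00×10¹ × 1.07×10⁸ = 8.86×10⁻¹¹ V²
V_n = √(8.86×10⁻¹¹) = 9.41×10⁻⁶ V = 9.41 µV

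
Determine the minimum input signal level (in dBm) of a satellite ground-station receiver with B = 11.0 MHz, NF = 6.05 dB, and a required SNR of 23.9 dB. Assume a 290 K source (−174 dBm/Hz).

Sensitivity = −174 + 10 log₁₀(B) + NF + SNR_min
= −174 + 70.41 + 6.05 + 23.9
= −73.64 dBm → −73.6 dBm

−73.6 dBm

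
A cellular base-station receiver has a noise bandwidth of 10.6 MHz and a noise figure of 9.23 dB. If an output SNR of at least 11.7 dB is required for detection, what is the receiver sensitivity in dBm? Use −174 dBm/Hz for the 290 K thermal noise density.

Sensitivity = −174 + 10 log₁₀(B) + NF + SNR_min
= −174 + 70.25 + 9.23 + 11.7
= −82.82 dBm → −82.8 dBm

−82.8 dBm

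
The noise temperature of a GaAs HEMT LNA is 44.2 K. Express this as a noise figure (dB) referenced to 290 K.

0.616 dB

F = 1 + T_e/T₀ = 1 + 44.2/290 = 1.15241
NF = 10 log₁₀(1.15241) = 0.616 dB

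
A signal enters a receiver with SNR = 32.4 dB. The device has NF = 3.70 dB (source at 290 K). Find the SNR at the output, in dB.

By definition F = SNR_in/SNR_out, so in dB: SNR_out = SNR_in − NF
SNR_out = 32.4 − 3.70 = 28.70 dB

28.70 dB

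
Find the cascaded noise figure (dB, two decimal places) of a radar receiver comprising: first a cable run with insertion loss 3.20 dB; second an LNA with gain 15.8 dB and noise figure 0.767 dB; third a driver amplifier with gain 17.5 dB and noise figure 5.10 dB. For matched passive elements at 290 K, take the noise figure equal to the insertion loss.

4.18 dB

Convert to linear (a loss of L dB is a gain of −L dB): F_i = 10^(NF_i/10), G_i = 10^(G_i,dB/10)
  Stage 1: F_1 = 10^(3.20/10) = 2.089, G_1 = 10^(−3.20/10) = 0.4786
  Stage 2: F_2 = 10^(0.767/10) = 1.193, G_2 = 10^(15.8/10) = 38.02
  Stage 3: F_3 = 10^(5.10/10) = 3.236, G_3 = 10^(17.5/10) = 56.23
Friis cascade:
  F = 2.089 + (1.193 − 1)/0.4786 + (3.236 − 1)/18.20 = 2.616
NF = 10 log₁₀(2.616) = 4.18 dB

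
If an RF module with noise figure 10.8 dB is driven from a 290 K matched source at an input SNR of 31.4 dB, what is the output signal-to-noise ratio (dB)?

20.6 dB

By definition F = SNR_in/SNR_out, so in dB: SNR_out = SNR_in − NF
SNR_out = 31.4 − 10.8 = 20.6 dB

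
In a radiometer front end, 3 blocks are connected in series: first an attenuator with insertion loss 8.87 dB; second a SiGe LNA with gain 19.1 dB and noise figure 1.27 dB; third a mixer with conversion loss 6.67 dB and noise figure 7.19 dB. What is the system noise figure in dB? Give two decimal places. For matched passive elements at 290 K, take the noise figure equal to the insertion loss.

Convert to linear (a loss of L dB is a gain of −L dB): F_i = 10^(NF_i/10), G_i = 10^(G_i,dB/10)
  Stage 1: F_1 = 10^(8.87/10) = 7.709, G_1 = 10^(−8.87/10) = 0.1297
  Stage 2: F_2 = 10^(1.27/10) = 1.340, G_2 = 10^(19.1/10) = 81.28
  Stage 3: F_3 = 10^(7.19/10) = 5.236, G_3 = 10^(−6.67/10) = 0.2153
Friis cascade:
  F = 7.709 + (1.340 − 1)/0.1297 + (5.236 − 1)/10.54 = 10.73
NF = 10 log₁₀(10.73) = 10.31 dB

10.31 dB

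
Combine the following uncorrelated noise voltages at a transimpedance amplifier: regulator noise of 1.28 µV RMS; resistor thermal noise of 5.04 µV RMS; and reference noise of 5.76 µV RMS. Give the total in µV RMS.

7.76 µV

Uncorrelated sources add in power (mean-square): V_tot = √(ΣV_i²)
V_tot = √[(1.28×10⁻⁶)² + (5.04×10⁻⁶)² + (5.76×10⁻⁶)²] = 7.76×10⁻⁶ V = 7.76 µV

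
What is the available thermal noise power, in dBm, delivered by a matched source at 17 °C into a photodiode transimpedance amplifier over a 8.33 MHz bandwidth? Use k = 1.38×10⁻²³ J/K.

T = 17 °C + 273.15 = 290.15 K
P_n = kTB = 1.38×10⁻²³ × 290.15 × 8.33×10⁶ = 3.34×10⁻¹⁴ W
In dBm: 10 log₁₀(3.34×10⁻¹⁴ / 10⁻³) = −104.8 dBm

−104.8 dBm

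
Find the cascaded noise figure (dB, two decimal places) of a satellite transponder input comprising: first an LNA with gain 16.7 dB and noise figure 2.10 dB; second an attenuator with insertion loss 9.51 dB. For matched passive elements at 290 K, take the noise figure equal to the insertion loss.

Convert to linear (a loss of L dB is a gain of −L dB): F_i = 10^(NF_i/10), G_i = 10^(G_i,dB/10)
  Stage 1: F_1 = 10^(2.10/10) = 1.622, G_1 = 10^(16.7/10) = 46.77
  Stage 2: F_2 = 10^(9.51/10) = 8.933, G_2 = 10^(−9.51/10) = 0.1119
Friis cascade:
  F = 1.622 + (8.933 − 1)/46.77 = 1.791
NF = 10 log₁₀(1.791) = 2.53 dB

2.53 dB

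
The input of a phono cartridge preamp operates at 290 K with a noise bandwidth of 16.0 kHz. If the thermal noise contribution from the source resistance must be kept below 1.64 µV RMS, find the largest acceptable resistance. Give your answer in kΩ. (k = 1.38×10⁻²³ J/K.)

10.5 kΩ

Johnson–Nyquist: V_n = √(4kTRB) ⇒ R = V_n² / (4kTB)
4kTB = 4 × 1.38×10⁻²³ × 290 × 1.60×10⁴ = 2.56×10⁻¹⁶
R = (1.64×10⁻⁶)² / 2.56×10⁻¹⁶ = 1.05×10⁴ Ω = 10.5 kΩ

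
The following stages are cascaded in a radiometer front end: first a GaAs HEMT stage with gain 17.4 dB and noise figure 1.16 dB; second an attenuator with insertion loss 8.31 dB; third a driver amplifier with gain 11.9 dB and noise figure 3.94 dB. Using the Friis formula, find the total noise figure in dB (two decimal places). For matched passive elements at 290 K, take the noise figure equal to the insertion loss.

2.02 dB

Convert to linear (a loss of L dB is a gain of −L dB): F_i = 10^(NF_i/10), G_i = 10^(G_i,dB/10)
  Stage 1: F_1 = 10^(1.16/10) = 1.306, G_1 = 10^(17.4/10) = 54.95
  Stage 2: F_2 = 10^(8.31/10) = 6.776, G_2 = 10^(−8.31/10) = 0.1476
  Stage 3: F_3 = 10^(3.94/10) = 2.477, G_3 = 10^(11.9/10) = 15.49
Friis cascade:
  F = 1.306 + (6.776 − 1)/54.95 + (2.477 − 1)/8.110 = 1.593
NF = 10 log₁₀(1.593) = 2.02 dB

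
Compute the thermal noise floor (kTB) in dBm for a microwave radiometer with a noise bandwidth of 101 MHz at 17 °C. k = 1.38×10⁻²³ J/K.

T = 17 °C + 273.15 = 290.15 K
P_n = kTB = 1.38×10⁻²³ × 290.15 × 1.01×10⁸ = 4.04×10⁻¹³ W
In dBm: 10 log₁₀(4.04×10⁻¹³ / 10⁻³) = −93.9 dBm

−93.9 dBm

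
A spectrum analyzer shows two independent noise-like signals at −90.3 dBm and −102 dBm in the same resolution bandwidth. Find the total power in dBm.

Convert to linear, add, convert back:
P₁ = 9.33×10⁻¹³ W, P₂ = 6.31×10⁻¹⁴ W
P_tot = 9.96×10⁻¹³ W → 10 log₁₀(P_tot / 10⁻³) = −90.0 dBm

−90.0 dBm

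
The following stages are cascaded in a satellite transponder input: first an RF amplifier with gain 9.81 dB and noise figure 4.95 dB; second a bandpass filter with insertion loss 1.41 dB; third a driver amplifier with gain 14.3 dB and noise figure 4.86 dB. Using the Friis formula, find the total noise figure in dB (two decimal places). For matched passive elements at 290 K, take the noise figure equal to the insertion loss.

5.40 dB

Convert to linear (a loss of L dB is a gain of −L dB): F_i = 10^(NF_i/10), G_i = 10^(G_i,dB/10)
  Stage 1: F_1 = 10^(4.95/10) = 3.126, G_1 = 10^(9.81/10) = 9.572
  Stage 2: F_2 = 10^(1.41/10) = 1.384, G_2 = 10^(−1.41/10) = 0.7228
  Stage 3: F_3 = 10^(4.86/10) = 3.062, G_3 = 10^(14.3/10) = 26.92
Friis cascade:
  F = 3.126 + (1.384 − 1)/9.572 + (3.062 − 1)/6.918 = 3.464
NF = 10 log₁₀(3.464) = 5.40 dB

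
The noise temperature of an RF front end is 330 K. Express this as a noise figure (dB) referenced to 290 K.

3.30 dB

F = 1 + T_e/T₀ = 1 + 330/290 = 2.13793
NF = 10 log₁₀(2.13793) = 3.30 dB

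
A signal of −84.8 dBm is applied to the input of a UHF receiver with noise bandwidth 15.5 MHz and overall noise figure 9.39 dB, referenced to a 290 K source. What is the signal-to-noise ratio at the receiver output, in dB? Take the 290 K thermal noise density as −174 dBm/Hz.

Noise floor: N = −174 + 10 log₁₀(B) + NF
10 log₁₀(1.55×10⁷) = 71.9 dB
N = −174 + 71.9 + 9.39 = −92.71 dBm
SNR = P_sig − N = −84.8 − (−92.71) = 7.91 dB → 7.9 dB

7.9 dB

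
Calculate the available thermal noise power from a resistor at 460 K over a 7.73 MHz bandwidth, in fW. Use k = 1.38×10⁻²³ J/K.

49.1 fW

P_n = kTB = 1.38×10⁻²³ × 460 × 7.73×10⁶ = 4.91×10⁻¹⁴ W = 49.1 fW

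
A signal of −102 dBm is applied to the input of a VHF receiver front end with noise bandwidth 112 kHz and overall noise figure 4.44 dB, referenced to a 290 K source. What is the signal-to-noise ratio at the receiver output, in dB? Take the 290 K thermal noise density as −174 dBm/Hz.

Noise floor: N = −174 + 10 log₁₀(B) + NF
10 log₁₀(1.12×10⁵) = 50.49 dB
N = −174 + 50.49 + 4.44 = −119.07 dBm
SNR = P_sig − N = −102 − (−119.07) = 17.07 dB → 17.1 dB

17.1 dB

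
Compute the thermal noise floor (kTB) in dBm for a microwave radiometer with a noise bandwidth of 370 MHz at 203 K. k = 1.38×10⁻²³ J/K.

P_n = kTB = 1.38×10⁻²³ × 203 × 3.70×10⁸ = 1.04×10⁻¹² W
In dBm: 10 log₁₀(1.04×10⁻¹² / 10⁻³) = −89.8 dBm

−89.8 dBm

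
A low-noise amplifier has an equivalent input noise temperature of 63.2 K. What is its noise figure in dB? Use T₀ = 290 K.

F = 1 + T_e/T₀ = 1 + 63.2/290 = 1.21793
NF = 10 log₁₀(1.21793) = 0.856 dB

0.856 dB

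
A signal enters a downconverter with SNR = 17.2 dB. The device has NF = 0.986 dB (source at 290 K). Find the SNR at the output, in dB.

By definition F = SNR_in/SNR_out, so in dB: SNR_out = SNR_in − NF
SNR_out = 17.2 − 0.986 = 16.214 dB

16.214 dB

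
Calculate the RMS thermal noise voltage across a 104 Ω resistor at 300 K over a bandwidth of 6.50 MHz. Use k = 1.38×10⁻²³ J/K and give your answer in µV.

V_n = √(4kTRB)
4kTRB = 4 × 1.38×10⁻²³ × 300 × 1.04×10² × 6.50×10⁶ = 1.12×10⁻¹¹ V²
V_n = √(1.12×10⁻¹¹) = 3.35×10⁻⁶ V = 3.35 µV

3.35 µV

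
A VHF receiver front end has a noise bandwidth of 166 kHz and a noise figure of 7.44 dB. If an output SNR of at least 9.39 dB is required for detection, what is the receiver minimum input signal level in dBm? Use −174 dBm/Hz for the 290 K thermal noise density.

Sensitivity = −174 + 10 log₁₀(B) + NF + SNR_min
= −174 + 52.2 + 7.44 + 9.39
= −104.97 dBm → −105.0 dBm

−105.0 dBm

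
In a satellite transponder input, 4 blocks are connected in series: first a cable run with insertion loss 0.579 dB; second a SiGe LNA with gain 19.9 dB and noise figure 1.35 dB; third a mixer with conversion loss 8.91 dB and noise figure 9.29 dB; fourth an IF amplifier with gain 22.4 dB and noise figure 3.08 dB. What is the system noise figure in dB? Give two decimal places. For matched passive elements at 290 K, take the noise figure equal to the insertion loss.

Convert to linear (a loss of L dB is a gain of −L dB): F_i = 10^(NF_i/10), G_i = 10^(G_i,dB/10)
  Stage 1: F_1 = 10^(0.579/10) = 1.143, G_1 = 10^(−0.579/10) = 0.8752
  Stage 2: F_2 = 10^(1.35/10) = 1.365, G_2 = 10^(19.9/10) = 97.72
  Stage 3: F_3 = 10^(9.29/10) = 8.492, G_3 = 10^(−8.91/10) = 0.1285
  Stage 4: F_4 = 10^(3.08/10) = 2.032, G_4 = 10^(22.4/10) = 173.8
Friis cascade:
  F = 1.143 + (1.365 − 1)/0.8752 + (8.492 − 1)/85.53 + (2.032 − 1)/10.99 = 1.741
NF = 10 log₁₀(1.741) = 2.41 dB

2.41 dB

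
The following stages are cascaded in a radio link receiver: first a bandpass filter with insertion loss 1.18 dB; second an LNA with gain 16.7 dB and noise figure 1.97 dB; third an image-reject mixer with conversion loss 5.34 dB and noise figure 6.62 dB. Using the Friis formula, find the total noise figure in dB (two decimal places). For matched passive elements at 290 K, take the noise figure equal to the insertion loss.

Convert to linear (a loss of L dB is a gain of −L dB): F_i = 10^(NF_i/10), G_i = 10^(G_i,dB/10)
  Stage 1: F_1 = 10^(1.18/10) = 1.312, G_1 = 10^(−1.18/10) = 0.7621
  Stage 2: F_2 = 10^(1.97/10) = 1.574, G_2 = 10^(16.7/10) = 46.77
  Stage 3: F_3 = 10^(6.62/10) = 4.592, G_3 = 10^(−5.34/10) = 0.2924
Friis cascade:
  F = 1.312 + (1.574 − 1)/0.7621 + (4.592 − 1)/35.65 = 2.166
NF = 10 log₁₀(2.166) = 3.36 dB

3.36 dB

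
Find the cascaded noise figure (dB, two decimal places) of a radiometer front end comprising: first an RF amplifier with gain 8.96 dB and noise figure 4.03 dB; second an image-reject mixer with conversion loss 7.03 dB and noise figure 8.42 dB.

Convert to linear (a loss of L dB is a gain of −L dB): F_i = 10^(NF_i/10), G_i = 10^(G_i,dB/10)
  Stage 1: F_1 = 10^(4.03/10) = 2.529, G_1 = 10^(8.96/10) = 7.870
  Stage 2: F_2 = 10^(8.42/10) = 6.950, G_2 = 10^(−7.03/10) = 0.1982
Friis cascade:
  F = 2.529 + (6.950 − 1)/7.870 = 3.285
NF = 10 log₁₀(3.285) = 5.17 dB

5.17 dB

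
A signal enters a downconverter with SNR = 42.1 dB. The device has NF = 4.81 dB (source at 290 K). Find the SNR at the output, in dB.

37.29 dB

By definition F = SNR_in/SNR_out, so in dB: SNR_out = SNR_in − NF
SNR_out = 42.1 − 4.81 = 37.29 dB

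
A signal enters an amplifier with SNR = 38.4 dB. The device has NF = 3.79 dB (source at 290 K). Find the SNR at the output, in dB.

By definition F = SNR_in/SNR_out, so in dB: SNR_out = SNR_in − NF
SNR_out = 38.4 − 3.79 = 34.61 dB

34.61 dB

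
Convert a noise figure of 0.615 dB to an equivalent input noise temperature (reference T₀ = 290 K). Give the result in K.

F = 10^(0.615/10) = 1.15213
T_e = (F − 1)·T₀ = (1.15213 − 1) × 290 = 44.1 K

44.1 K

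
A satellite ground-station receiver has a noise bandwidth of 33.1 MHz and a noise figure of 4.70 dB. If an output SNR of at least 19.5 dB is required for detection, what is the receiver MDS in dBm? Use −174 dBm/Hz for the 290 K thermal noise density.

Sensitivity = −174 + 10 log₁₀(B) + NF + SNR_min
= −174 + 75.2 + 4.70 + 19.5
= −74.60 dBm → −74.6 dBm

−74.6 dBm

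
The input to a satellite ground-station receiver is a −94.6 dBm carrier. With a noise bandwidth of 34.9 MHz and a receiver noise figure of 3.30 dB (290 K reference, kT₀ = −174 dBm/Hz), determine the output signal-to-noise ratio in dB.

Noise floor: N = −174 + 10 log₁₀(B) + NF
10 log₁₀(3.49×10⁷) = 75.43 dB
N = −174 + 75.43 + 3.30 = −95.27 dBm
SNR = P_sig − N = −94.6 − (−95.27) = 0.67 dB → 0.7 dB

0.7 dB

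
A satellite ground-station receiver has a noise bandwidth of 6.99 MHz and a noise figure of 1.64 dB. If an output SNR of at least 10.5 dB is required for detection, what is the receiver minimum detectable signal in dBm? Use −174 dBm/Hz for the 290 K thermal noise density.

−93.4 dBm

Sensitivity = −174 + 10 log₁₀(B) + NF + SNR_min
= −174 + 68.44 + 1.64 + 10.5
= −93.42 dBm → −93.4 dBm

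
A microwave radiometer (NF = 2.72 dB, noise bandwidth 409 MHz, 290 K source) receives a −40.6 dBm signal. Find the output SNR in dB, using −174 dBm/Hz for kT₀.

Noise floor: N = −174 + 10 log₁₀(B) + NF
10 log₁₀(4.09×10⁸) = 86.12 dB
N = −174 + 86.12 + 2.72 = −85.16 dBm
SNR = P_sig − N = −40.6 − (−85.16) = 44.56 dB → 44.6 dB

44.6 dB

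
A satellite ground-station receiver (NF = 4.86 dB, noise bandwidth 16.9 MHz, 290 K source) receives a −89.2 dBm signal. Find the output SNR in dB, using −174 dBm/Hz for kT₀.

Noise floor: N = −174 + 10 log₁₀(B) + NF
10 log₁₀(1.69×10⁷) = 72.28 dB
N = −174 + 72.28 + 4.86 = −96.86 dBm
SNR = P_sig − N = −89.2 − (−96.86) = 7.66 dB → 7.7 dB

7.7 dB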